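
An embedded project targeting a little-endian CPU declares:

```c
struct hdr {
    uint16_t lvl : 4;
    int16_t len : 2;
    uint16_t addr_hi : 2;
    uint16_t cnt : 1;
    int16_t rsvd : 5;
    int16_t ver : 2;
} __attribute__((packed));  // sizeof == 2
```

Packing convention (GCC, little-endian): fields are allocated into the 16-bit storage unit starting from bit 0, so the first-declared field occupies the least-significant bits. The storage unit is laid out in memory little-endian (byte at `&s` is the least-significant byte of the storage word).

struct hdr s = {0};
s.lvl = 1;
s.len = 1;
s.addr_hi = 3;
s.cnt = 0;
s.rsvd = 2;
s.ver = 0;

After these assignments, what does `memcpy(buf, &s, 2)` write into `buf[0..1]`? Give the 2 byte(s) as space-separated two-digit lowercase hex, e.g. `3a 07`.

lvl:4 = 1 → 0x1 << 0 → word 0x0001
len:2 = 1 → 0x1 << 4 → word 0x0011
addr_hi:2 = 3 → 0x3 << 6 → word 0x00d1
cnt:1 = 0 → 0x0 << 8 → word 0x00d1
rsvd:5 = 2 → 0x2 << 9 → word 0x04d1
ver:2 = 0 → 0x0 << 14 → word 0x04d1
word = 0x04d1 → little-endian bytes:
  [0]=0xd1  [1]=0x04

d1 04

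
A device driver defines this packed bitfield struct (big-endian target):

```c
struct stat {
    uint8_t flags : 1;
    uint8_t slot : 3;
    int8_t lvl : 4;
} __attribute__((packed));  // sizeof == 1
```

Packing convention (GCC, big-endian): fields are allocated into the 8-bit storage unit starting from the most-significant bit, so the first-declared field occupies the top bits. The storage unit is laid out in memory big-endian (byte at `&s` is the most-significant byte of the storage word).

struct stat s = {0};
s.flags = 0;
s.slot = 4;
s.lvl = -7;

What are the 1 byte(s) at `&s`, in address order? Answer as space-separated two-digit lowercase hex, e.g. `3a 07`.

49

flags (1b) val=0 bits=0x0 at bit 7: 0x00
slot (3b) val=4 bits=0x4 at bit 4: 0x40
lvl (4b) val=-7 bits=0x9 at bit 0: 0x49
word = 0x49 → big-endian bytes:
  [0]=0x49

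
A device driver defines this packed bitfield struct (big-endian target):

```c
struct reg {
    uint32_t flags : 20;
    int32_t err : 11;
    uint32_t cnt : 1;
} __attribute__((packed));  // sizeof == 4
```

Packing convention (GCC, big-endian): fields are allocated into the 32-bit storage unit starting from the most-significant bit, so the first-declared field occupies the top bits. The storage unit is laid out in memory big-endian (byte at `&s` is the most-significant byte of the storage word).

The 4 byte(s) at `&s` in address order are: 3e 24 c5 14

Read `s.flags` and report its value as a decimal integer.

[0]=0x3e [1]=0x24 [2]=0xc5 [3]=0x14 (big-endian) → word 0x3e24c514
flags:20 @ bit 12 → (0x3e24c514>>12)&0xfffff = 0x3e24c  ←
err:11 @ bit 1 → (0x3e24c514>>1)&0x7ff = 0x28a
cnt:1 @ bit 0 → (0x3e24c514>>0)&0x1 = 0x0

254540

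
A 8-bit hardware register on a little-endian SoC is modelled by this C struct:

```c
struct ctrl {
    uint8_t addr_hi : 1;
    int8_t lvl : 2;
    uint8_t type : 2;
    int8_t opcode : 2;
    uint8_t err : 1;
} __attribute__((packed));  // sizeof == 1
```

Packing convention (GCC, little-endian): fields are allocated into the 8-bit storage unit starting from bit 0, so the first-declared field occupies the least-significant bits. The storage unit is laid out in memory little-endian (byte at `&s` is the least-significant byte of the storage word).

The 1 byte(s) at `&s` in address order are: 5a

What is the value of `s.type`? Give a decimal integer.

[0]=0x5a (little-endian) → word 0x5a
addr_hi:1 @ bit 0 → (0x5a>>0)&0x1 = 0x0
lvl:2 @ bit 1 → (0x5a>>1)&0x3 = 0x1
type:2 @ bit 3 → (0x5a>>3)&0x3 = 0x3  ←
opcode:2 @ bit 5 → (0x5a>>5)&0x3 = 0x2
err:1 @ bit 7 → (0x5a>>7)&0x1 = 0x0

3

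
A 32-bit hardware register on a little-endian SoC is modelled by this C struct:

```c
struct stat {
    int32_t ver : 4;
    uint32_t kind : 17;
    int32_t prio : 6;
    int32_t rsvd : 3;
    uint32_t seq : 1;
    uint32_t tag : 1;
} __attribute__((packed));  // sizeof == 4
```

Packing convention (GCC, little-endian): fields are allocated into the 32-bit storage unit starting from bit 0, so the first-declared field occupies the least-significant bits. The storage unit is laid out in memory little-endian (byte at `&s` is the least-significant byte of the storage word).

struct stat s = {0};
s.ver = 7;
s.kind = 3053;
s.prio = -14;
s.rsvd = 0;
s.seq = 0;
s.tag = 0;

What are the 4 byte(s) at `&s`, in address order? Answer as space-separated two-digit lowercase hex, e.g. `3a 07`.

[0+:4] ver=7 & 0xf = 0x7; word=0x00000007
[4+:17] kind=3053 & 0x1ffff = 0xbed; word=0x0000bed7
[21+:6] prio=-14 & 0x3f = 0x32; word=0x0640bed7
[27+:3] rsvd=0 & 0x7 = 0x0; word=0x0640bed7
[30+:1] seq=0 & 0x1 = 0x0; word=0x0640bed7
[31+:1] tag=0 & 0x1 = 0x0; word=0x0640bed7
word = 0x0640bed7 → little-endian bytes:
  [0]=0xd7  [1]=0xbe  [2]=0x40  [3]=0x06

d7 be 40 06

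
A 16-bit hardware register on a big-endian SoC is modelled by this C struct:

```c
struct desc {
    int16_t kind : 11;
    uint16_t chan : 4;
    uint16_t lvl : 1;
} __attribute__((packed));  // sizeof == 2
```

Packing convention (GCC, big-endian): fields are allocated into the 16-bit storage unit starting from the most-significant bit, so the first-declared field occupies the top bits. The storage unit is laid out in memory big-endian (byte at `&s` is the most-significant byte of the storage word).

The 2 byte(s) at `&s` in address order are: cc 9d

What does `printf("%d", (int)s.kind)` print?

-412

[0]=0xcc [1]=0x9d (big-endian) → word 0xcc9d
kind:11 @ bit 5 → (0xcc9d>>5)&0x7ff = 0x664  ←
chan:4 @ bit 1 → (0xcc9d>>1)&0xf = 0xe
lvl:1 @ bit 0 → (0xcc9d>>0)&0x1 = 0x1
kind signed 11b, MSB=1: 1636 - 2048 = -412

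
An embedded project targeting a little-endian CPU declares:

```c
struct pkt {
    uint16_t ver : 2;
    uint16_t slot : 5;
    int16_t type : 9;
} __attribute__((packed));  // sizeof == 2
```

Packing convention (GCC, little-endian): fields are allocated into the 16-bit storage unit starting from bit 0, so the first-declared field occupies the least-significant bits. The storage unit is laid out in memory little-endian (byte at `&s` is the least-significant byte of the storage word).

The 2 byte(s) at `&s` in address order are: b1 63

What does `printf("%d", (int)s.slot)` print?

12

[0]=0xb1 [1]=0x63 (little-endian) → word 0x63b1
ver [0+:2] = (word>>0) & 0x3 = 1
slot [2+:5] = (word>>2) & 0x1f = 12  ←
type [7+:9] = (word>>7) & 0x1ff = 199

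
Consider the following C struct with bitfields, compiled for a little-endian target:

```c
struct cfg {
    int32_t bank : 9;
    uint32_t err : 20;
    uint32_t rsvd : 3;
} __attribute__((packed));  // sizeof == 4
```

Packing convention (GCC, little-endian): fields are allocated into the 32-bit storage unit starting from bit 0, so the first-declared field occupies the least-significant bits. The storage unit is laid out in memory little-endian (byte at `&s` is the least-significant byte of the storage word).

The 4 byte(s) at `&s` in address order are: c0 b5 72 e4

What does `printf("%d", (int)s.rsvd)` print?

[0]=0xc0 [1]=0xb5 [2]=0x72 [3]=0xe4 (little-endian) → word 0xe472b5c0
bank:9 @ bit 0 → (0xe472b5c0>>0)&0x1ff = 0x1c0
err:20 @ bit 9 → (0xe472b5c0>>9)&0xfffff = 0x2395a
rsvd:3 @ bit 29 → (0xe472b5c0>>29)&0x7 = 0x7  ←

7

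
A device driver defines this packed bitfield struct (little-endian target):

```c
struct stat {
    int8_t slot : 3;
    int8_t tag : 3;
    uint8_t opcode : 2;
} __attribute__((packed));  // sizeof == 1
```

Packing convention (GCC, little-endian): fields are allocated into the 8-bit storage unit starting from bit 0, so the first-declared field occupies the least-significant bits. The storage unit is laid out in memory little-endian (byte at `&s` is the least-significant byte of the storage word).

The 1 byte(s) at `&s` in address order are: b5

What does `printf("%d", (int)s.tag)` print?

-2

[0]=0xb5 (little-endian) → word 0xb5
slot [0+:3] = (word>>0) & 0x7 = 5
tag [3+:3] = (word>>3) & 0x7 = 6  ←
opcode [6+:2] = (word>>6) & 0x3 = 2
tag signed 3b, MSB=1: 6 - 8 = -2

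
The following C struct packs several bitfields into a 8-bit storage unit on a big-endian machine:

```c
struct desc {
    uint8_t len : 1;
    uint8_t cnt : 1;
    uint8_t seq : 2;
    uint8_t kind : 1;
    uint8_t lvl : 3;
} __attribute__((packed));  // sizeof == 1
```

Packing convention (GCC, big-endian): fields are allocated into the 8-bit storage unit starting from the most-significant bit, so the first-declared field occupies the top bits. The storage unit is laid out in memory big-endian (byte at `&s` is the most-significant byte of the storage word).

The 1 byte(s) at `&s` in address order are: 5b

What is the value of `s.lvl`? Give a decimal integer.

3

[0]=0x5b (big-endian) → word 0x5b
len [7+:1] = (word>>7) & 0x1 = 0
cnt [6+:1] = (word>>6) & 0x1 = 1
seq [4+:2] = (word>>4) & 0x3 = 1
kind [3+:1] = (word>>3) & 0x1 = 1
lvl [0+:3] = (word>>0) & 0x7 = 3  ←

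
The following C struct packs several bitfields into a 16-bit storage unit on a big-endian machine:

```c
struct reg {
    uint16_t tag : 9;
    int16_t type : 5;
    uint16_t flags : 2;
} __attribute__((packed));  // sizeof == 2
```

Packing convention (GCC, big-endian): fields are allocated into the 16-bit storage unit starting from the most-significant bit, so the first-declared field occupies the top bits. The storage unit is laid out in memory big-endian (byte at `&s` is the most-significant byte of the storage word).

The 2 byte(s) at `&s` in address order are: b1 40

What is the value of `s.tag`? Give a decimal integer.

[0]=0xb1 [1]=0x40 (big-endian) → word 0xb140
tag:9 @ bit 7 → (0xb140>>7)&0x1ff = 0x162  ←
type:5 @ bit 2 → (0xb140>>2)&0x1f = 0x10
flags:2 @ bit 0 → (0xb140>>0)&0x3 = 0x0

354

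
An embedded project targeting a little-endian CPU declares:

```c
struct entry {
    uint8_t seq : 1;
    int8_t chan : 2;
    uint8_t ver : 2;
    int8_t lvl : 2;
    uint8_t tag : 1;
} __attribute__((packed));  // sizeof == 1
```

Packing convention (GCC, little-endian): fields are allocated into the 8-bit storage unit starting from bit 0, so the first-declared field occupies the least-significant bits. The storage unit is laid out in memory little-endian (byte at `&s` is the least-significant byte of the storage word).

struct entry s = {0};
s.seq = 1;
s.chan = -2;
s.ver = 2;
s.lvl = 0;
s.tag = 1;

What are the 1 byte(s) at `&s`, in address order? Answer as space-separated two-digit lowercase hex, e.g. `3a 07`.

seq:1 = 1 → 0x1 << 0 → word 0x01
chan:2 = -2 → 0x2 << 1 → word 0x05
ver:2 = 2 → 0x2 << 3 → word 0x15
lvl:2 = 0 → 0x0 << 5 → word 0x15
tag:1 = 1 → 0x1 << 7 → word 0x95
word = 0x95 → little-endian bytes:
  [0]=0x95

95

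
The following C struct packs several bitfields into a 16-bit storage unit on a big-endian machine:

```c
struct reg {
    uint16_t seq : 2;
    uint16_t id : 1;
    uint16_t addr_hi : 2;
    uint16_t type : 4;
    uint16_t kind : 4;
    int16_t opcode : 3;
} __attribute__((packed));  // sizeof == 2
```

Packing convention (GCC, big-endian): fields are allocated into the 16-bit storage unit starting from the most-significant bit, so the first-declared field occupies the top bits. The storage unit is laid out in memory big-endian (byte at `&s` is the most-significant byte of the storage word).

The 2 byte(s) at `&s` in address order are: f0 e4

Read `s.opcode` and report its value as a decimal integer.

[0]=0xf0 [1]=0xe4 (big-endian) → word 0xf0e4
seq:2 @ bit 14 → (0xf0e4>>14)&0x3 = 0x3
id:1 @ bit 13 → (0xf0e4>>13)&0x1 = 0x1
addr_hi:2 @ bit 11 → (0xf0e4>>11)&0x3 = 0x2
type:4 @ bit 7 → (0xf0e4>>7)&0xf = 0x1
kind:4 @ bit 3 → (0xf0e4>>3)&0xf = 0xc
opcode:3 @ bit 0 → (0xf0e4>>0)&0x7 = 0x4  ←
opcode signed 3b, MSB=1: 4 - 8 = -4

-4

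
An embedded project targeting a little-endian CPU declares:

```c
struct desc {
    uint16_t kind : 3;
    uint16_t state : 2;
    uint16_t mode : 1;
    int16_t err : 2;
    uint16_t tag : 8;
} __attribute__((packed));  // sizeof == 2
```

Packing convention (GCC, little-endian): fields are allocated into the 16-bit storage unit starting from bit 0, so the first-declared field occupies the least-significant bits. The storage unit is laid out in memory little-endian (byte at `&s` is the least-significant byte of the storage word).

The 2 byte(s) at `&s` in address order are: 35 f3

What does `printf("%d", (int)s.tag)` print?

243

[0]=0x35 [1]=0xf3 (little-endian) → word 0xf335
kind [0+:3] = (word>>0) & 0x7 = 5
state [3+:2] = (word>>3) & 0x3 = 2
mode [5+:1] = (word>>5) & 0x1 = 1
err [6+:2] = (word>>6) & 0x3 = 0
tag [8+:8] = (word>>8) & 0xff = 243  ←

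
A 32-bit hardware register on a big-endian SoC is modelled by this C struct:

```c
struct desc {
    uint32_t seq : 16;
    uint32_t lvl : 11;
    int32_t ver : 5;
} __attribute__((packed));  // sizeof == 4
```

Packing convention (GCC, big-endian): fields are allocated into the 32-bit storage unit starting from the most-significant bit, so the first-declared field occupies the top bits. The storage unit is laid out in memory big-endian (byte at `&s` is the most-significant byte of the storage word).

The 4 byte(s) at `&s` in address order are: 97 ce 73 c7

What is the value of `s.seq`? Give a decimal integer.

38862

[0]=0x97 [1]=0xce [2]=0x73 [3]=0xc7 (big-endian) → word 0x97ce73c7
seq:16 @ bit 16 → (0x97ce73c7>>16)&0xffff = 0x97ce  ←
lvl:11 @ bit 5 → (0x97ce73c7>>5)&0x7ff = 0x39e
ver:5 @ bit 0 → (0x97ce73c7>>0)&0x1f = 0x7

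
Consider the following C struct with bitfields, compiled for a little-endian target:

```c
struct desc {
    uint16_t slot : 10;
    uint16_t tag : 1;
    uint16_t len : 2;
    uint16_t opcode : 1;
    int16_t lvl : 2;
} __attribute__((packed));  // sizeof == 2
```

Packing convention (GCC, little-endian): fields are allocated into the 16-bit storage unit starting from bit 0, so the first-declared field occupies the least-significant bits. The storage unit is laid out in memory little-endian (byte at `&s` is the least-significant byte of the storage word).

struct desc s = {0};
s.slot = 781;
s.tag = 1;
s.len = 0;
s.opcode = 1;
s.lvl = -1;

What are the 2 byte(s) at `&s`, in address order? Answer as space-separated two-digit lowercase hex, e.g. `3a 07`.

0d e7

[0+:10] slot=781 & 0x3ff = 0x30d; word=0x030d
[10+:1] tag=1 & 0x1 = 0x1; word=0x070d
[11+:2] len=0 & 0x3 = 0x0; word=0x070d
[13+:1] opcode=1 & 0x1 = 0x1; word=0x270d
[14+:2] lvl=-1 & 0x3 = 0x3; word=0xe70d
word = 0xe70d → little-endian bytes:
  [0]=0x0d  [1]=0xe7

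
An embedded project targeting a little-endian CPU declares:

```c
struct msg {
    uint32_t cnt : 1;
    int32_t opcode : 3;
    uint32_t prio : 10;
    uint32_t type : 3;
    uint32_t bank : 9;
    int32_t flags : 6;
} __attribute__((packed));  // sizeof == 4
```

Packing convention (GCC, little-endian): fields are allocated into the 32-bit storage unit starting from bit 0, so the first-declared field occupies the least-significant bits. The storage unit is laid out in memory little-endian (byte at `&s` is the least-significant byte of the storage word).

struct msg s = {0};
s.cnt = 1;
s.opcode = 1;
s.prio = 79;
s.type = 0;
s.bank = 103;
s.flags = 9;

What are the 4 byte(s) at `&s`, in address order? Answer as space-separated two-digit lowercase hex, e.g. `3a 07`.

cnt (1b) val=1 bits=0x1 at bit 0: 0x00000001
opcode (3b) val=1 bits=0x1 at bit 1: 0x00000003
prio (10b) val=79 bits=0x4f at bit 4: 0x000004f3
type (3b) val=0 bits=0x0 at bit 14: 0x000004f3
bank (9b) val=103 bits=0x67 at bit 17: 0x00ce04f3
flags (6b) val=9 bits=0x9 at bit 26: 0x24ce04f3
word = 0x24ce04f3 → little-endian bytes:
  [0]=0xf3  [1]=0x04  [2]=0xce  [3]=0x24

f3 04 ce 24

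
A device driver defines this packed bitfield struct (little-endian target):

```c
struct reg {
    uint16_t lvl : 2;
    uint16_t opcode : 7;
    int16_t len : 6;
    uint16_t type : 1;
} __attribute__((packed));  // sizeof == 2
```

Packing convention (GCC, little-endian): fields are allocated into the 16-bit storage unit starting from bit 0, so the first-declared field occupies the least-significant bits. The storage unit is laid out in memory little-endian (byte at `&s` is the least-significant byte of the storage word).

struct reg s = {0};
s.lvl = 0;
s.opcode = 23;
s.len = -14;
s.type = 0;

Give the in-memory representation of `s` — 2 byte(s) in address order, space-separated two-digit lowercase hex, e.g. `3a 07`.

[0+:2] lvl=0 & 0x3 = 0x0; word=0x0000
[2+:7] opcode=23 & 0x7f = 0x17; word=0x005c
[9+:6] len=-14 & 0x3f = 0x32; word=0x645c
[15+:1] type=0 & 0x1 = 0x0; word=0x645c
word = 0x645c → little-endian bytes:
  [0]=0x5c  [1]=0x64

5c 64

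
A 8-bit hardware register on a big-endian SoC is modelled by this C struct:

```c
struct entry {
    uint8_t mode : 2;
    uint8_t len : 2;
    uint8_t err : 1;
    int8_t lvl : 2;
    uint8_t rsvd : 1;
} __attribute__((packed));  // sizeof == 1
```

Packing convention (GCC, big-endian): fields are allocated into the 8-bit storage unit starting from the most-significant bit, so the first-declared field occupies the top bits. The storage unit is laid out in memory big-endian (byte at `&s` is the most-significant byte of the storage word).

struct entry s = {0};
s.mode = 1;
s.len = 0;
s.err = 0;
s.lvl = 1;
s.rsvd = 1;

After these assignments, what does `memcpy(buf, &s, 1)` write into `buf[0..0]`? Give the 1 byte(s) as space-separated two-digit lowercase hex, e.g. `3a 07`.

43

[6+:2] mode=1 & 0x3 = 0x1; word=0x40
[4+:2] len=0 & 0x3 = 0x0; word=0x40
[3+:1] err=0 & 0x1 = 0x0; word=0x40
[1+:2] lvl=1 & 0x3 = 0x1; word=0x42
[0+:1] rsvd=1 & 0x1 = 0x1; word=0x43
word = 0x43 → big-endian bytes:
  [0]=0x43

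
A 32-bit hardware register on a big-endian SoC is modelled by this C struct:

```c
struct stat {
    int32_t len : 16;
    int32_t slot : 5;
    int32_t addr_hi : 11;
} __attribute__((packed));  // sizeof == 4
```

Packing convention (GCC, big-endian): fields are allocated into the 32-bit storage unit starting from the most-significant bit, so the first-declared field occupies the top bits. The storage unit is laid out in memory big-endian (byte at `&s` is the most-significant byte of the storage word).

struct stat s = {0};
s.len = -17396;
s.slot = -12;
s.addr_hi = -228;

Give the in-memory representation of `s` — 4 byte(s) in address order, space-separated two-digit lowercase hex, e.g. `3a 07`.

bc 0c a7 1c

[16+:16] len=-17396 & 0xffff = 0xbc0c; word=0xbc0c0000
[11+:5] slot=-12 & 0x1f = 0x14; word=0xbc0ca000
[0+:11] addr_hi=-228 & 0x7ff = 0x71c; word=0xbc0ca71c
word = 0xbc0ca71c → big-endian bytes:
  [0]=0xbc  [1]=0x0c  [2]=0xa7  [3]=0x1c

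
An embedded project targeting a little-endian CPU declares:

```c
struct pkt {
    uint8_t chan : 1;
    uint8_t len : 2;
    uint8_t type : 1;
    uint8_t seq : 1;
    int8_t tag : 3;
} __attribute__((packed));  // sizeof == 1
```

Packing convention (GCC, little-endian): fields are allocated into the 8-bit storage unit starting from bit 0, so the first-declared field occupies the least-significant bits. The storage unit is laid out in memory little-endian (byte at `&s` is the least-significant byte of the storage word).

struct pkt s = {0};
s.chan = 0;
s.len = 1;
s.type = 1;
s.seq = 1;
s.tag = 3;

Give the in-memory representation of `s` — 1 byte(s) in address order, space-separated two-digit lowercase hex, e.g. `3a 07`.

7a

[0+:1] chan=0 & 0x1 = 0x0; word=0x00
[1+:2] len=1 & 0x3 = 0x1; word=0x02
[3+:1] type=1 & 0x1 = 0x1; word=0x0a
[4+:1] seq=1 & 0x1 = 0x1; word=0x1a
[5+:3] tag=3 & 0x7 = 0x3; word=0x7a
word = 0x7a → little-endian bytes:
  [0]=0x7a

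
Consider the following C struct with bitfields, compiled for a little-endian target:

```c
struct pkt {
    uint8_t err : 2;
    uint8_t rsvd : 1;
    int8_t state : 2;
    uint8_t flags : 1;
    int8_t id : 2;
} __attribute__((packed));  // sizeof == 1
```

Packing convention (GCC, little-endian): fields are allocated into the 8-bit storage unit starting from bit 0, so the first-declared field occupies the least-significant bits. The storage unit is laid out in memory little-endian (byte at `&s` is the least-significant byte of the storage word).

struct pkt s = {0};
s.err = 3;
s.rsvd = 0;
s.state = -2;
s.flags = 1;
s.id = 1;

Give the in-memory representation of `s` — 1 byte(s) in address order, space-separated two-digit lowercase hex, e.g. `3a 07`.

73

[0+:2] err=3 & 0x3 = 0x3; word=0x03
[2+:1] rsvd=0 & 0x1 = 0x0; word=0x03
[3+:2] state=-2 & 0x3 = 0x2; word=0x13
[5+:1] flags=1 & 0x1 = 0x1; word=0x33
[6+:2] id=1 & 0x3 = 0x1; word=0x73
word = 0x73 → little-endian bytes:
  [0]=0x73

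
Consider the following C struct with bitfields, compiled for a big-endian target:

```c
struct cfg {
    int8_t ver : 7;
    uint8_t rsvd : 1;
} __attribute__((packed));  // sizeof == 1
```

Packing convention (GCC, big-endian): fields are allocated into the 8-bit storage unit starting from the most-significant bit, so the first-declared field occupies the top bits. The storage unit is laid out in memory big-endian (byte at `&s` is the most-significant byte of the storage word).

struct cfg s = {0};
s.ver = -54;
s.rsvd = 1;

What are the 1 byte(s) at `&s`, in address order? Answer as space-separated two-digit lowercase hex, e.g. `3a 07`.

ver (7b) val=-54 bits=0x4a at bit 1: 0x94
rsvd (1b) val=1 bits=0x1 at bit 0: 0x95
word = 0x95 → big-endian bytes:
  [0]=0x95

95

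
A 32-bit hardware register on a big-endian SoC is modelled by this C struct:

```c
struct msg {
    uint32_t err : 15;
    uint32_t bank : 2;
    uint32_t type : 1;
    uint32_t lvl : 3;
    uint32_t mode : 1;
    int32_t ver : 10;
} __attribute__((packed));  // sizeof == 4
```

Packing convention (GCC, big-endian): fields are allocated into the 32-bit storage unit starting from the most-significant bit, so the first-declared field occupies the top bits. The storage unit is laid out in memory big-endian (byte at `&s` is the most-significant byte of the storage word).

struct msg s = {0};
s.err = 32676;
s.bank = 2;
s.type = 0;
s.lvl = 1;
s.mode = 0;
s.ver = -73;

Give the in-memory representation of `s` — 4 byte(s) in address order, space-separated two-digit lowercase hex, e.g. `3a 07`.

[17+:15] err=32676 & 0x7fff = 0x7fa4; word=0xff480000
[15+:2] bank=2 & 0x3 = 0x2; word=0xff490000
[14+:1] type=0 & 0x1 = 0x0; word=0xff490000
[11+:3] lvl=1 & 0x7 = 0x1; word=0xff490800
[10+:1] mode=0 & 0x1 = 0x0; word=0xff490800
[0+:10] ver=-73 & 0x3ff = 0x3b7; word=0xff490bb7
word = 0xff490bb7 → big-endian bytes:
  [0]=0xff  [1]=0x49  [2]=0x0b  [3]=0xb7

ff 49 0b b7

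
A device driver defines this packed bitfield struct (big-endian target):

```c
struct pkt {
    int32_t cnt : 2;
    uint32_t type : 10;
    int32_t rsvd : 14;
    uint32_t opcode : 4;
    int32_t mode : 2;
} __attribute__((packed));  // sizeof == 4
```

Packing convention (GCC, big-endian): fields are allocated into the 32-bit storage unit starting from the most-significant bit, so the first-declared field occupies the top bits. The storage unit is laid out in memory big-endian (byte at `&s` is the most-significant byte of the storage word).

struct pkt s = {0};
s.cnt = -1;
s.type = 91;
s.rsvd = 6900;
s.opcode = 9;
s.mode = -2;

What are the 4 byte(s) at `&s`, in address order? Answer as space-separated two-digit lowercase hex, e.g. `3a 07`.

c5 b6 bd 26

cnt:2 = -1 → 0x3 << 30 → word 0xc0000000
type:10 = 91 → 0x5b << 20 → word 0xc5b00000
rsvd:14 = 6900 → 0x1af4 << 6 → word 0xc5b6bd00
opcode:4 = 9 → 0x9 << 2 → word 0xc5b6bd24
mode:2 = -2 → 0x2 << 0 → word 0xc5b6bd26
word = 0xc5b6bd26 → big-endian bytes:
  [0]=0xc5  [1]=0xb6  [2]=0xbd  [3]=0x26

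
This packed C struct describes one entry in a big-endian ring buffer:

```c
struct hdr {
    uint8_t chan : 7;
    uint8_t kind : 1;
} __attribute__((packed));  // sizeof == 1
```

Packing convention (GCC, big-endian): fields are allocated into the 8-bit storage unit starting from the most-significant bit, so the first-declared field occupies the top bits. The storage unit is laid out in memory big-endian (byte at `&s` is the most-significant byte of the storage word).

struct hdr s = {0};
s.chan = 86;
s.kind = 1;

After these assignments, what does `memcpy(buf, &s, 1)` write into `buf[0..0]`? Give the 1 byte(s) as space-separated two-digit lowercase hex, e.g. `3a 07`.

ad

chan:7 = 86 → 0x56 << 1 → word 0xac
kind:1 = 1 → 0x1 << 0 → word 0xad
word = 0xad → big-endian bytes:
  [0]=0xad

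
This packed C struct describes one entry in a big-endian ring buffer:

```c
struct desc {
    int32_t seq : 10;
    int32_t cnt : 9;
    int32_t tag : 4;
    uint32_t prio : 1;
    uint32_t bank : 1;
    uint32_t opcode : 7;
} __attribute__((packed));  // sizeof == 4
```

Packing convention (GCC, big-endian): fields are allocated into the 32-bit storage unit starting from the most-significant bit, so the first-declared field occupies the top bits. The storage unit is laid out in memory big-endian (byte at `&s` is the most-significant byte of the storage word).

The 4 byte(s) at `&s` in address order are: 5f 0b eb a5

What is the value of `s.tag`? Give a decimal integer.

[0]=0x5f [1]=0x0b [2]=0xeb [3]=0xa5 (big-endian) → word 0x5f0beba5
seq:10 @ bit 22 → (0x5f0beba5>>22)&0x3ff = 0x17c
cnt:9 @ bit 13 → (0x5f0beba5>>13)&0x1ff = 0x5f
tag:4 @ bit 9 → (0x5f0beba5>>9)&0xf = 0x5  ←
prio:1 @ bit 8 → (0x5f0beba5>>8)&0x1 = 0x1
bank:1 @ bit 7 → (0x5f0beba5>>7)&0x1 = 0x1
opcode:7 @ bit 0 → (0x5f0beba5>>0)&0x7f = 0x25
tag signed 4b, MSB=0: value = 5

5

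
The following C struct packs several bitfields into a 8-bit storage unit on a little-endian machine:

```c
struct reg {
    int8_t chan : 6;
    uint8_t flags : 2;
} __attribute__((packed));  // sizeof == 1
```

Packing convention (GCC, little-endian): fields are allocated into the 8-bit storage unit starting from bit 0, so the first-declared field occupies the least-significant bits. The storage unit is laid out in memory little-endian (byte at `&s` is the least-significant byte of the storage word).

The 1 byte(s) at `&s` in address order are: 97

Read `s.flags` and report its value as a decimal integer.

2

[0]=0x97 (little-endian) → word 0x97
chan [0+:6] = (word>>0) & 0x3f = 23
flags [6+:2] = (word>>6) & 0x3 = 2  ←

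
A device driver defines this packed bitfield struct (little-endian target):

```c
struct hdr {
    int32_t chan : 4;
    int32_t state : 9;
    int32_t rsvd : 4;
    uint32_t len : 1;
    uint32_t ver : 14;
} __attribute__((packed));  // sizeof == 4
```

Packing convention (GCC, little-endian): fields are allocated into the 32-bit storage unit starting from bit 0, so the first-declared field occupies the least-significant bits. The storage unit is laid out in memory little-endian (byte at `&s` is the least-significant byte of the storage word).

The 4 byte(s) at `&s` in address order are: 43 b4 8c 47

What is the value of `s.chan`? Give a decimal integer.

[0]=0x43 [1]=0xb4 [2]=0x8c [3]=0x47 (little-endian) → word 0x478cb443
chan [0+:4] = (word>>0) & 0xf = 3  ←
state [4+:9] = (word>>4) & 0x1ff = 324
rsvd [13+:4] = (word>>13) & 0xf = 5
len [17+:1] = (word>>17) & 0x1 = 0
ver [18+:14] = (word>>18) & 0x3fff = 4579
chan signed 4b, MSB=0: value = 3

3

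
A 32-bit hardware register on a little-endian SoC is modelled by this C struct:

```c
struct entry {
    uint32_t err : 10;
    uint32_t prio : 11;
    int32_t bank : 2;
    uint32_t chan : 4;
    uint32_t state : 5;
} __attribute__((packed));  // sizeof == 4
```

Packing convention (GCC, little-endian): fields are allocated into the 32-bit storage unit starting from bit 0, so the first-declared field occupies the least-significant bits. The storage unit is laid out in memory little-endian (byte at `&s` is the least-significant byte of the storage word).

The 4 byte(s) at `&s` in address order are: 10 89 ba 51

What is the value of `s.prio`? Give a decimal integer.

1698

[0]=0x10 [1]=0x89 [2]=0xba [3]=0x51 (little-endian) → word 0x51ba8910
err:10 @ bit 0 → (0x51ba8910>>0)&0x3ff = 0x110
prio:11 @ bit 10 → (0x51ba8910>>10)&0x7ff = 0x6a2  ←
bank:2 @ bit 21 → (0x51ba8910>>21)&0x3 = 0x1
chan:4 @ bit 23 → (0x51ba8910>>23)&0xf = 0x3
state:5 @ bit 27 → (0x51ba8910>>27)&0x1f = 0xa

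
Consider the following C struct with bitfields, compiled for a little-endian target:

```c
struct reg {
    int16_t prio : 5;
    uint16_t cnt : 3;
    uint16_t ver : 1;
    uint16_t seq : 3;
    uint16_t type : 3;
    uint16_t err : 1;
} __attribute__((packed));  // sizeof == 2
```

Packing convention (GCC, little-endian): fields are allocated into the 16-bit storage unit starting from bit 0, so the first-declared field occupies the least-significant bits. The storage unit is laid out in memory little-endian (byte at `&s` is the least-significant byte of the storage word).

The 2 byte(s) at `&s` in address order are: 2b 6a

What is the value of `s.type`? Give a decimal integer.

[0]=0x2b [1]=0x6a (little-endian) → word 0x6a2b
prio:5 @ bit 0 → (0x6a2b>>0)&0x1f = 0xb
cnt:3 @ bit 5 → (0x6a2b>>5)&0x7 = 0x1
ver:1 @ bit 8 → (0x6a2b>>8)&0x1 = 0x0
seq:3 @ bit 9 → (0x6a2b>>9)&0x7 = 0x5
type:3 @ bit 12 → (0x6a2b>>12)&0x7 = 0x6  ←
err:1 @ bit 15 → (0x6a2b>>15)&0x1 = 0x0

6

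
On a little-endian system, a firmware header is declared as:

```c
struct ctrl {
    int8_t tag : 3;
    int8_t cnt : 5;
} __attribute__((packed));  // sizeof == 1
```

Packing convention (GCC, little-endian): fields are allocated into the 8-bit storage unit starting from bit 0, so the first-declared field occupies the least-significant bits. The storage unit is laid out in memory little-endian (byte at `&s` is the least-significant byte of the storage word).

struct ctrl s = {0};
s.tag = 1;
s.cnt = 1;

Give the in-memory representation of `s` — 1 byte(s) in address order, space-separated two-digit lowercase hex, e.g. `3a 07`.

[0+:3] tag=1 & 0x7 = 0x1; word=0x01
[3+:5] cnt=1 & 0x1f = 0x1; word=0x09
word = 0x09 → little-endian bytes:
  [0]=0x09

09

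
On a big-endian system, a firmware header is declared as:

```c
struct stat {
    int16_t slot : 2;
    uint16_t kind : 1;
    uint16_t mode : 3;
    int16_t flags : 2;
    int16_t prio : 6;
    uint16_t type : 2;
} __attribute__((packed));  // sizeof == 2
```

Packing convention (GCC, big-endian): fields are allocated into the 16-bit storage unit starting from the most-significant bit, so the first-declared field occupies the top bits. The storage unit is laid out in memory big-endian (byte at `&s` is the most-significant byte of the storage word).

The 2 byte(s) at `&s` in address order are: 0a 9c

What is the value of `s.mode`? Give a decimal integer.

2

[0]=0x0a [1]=0x9c (big-endian) → word 0x0a9c
slot:2 @ bit 14 → (0x0a9c>>14)&0x3 = 0x0
kind:1 @ bit 13 → (0x0a9c>>13)&0x1 = 0x0
mode:3 @ bit 10 → (0x0a9c>>10)&0x7 = 0x2  ←
flags:2 @ bit 8 → (0x0a9c>>8)&0x3 = 0x2
prio:6 @ bit 2 → (0x0a9c>>2)&0x3f = 0x27
type:2 @ bit 0 → (0x0a9c>>0)&0x3 = 0x0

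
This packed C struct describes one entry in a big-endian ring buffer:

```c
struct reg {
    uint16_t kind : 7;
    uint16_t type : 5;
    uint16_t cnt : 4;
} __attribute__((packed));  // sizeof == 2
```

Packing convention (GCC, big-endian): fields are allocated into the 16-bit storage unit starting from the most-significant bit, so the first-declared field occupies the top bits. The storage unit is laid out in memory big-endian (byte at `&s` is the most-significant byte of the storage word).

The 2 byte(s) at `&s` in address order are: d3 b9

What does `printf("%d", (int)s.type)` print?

[0]=0xd3 [1]=0xb9 (big-endian) → word 0xd3b9
kind [9+:7] = (word>>9) & 0x7f = 105
type [4+:5] = (word>>4) & 0x1f = 27  ←
cnt [0+:4] = (word>>0) & 0xf = 9

27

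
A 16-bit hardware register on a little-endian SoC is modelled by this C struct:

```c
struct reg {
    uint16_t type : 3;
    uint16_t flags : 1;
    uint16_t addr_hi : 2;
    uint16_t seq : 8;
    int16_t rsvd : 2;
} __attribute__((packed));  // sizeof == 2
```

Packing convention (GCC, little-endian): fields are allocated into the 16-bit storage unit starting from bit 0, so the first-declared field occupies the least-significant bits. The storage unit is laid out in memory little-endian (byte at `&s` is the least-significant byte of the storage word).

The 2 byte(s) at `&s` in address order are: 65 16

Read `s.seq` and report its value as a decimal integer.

89

[0]=0x65 [1]=0x16 (little-endian) → word 0x1665
type [0+:3] = (word>>0) & 0x7 = 5
flags [3+:1] = (word>>3) & 0x1 = 0
addr_hi [4+:2] = (word>>4) & 0x3 = 2
seq [6+:8] = (word>>6) & 0xff = 89  ←
rsvd [14+:2] = (word>>14) & 0x3 = 0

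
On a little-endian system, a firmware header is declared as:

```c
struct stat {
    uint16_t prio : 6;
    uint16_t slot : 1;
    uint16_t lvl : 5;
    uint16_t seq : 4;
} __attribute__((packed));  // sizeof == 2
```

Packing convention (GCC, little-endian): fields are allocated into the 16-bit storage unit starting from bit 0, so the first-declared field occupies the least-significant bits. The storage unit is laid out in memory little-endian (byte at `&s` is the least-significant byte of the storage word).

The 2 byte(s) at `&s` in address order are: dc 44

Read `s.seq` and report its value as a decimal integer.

[0]=0xdc [1]=0x44 (little-endian) → word 0x44dc
prio [0+:6] = (word>>0) & 0x3f = 28
slot [6+:1] = (word>>6) & 0x1 = 1
lvl [7+:5] = (word>>7) & 0x1f = 9
seq [12+:4] = (word>>12) & 0xf = 4  ←

4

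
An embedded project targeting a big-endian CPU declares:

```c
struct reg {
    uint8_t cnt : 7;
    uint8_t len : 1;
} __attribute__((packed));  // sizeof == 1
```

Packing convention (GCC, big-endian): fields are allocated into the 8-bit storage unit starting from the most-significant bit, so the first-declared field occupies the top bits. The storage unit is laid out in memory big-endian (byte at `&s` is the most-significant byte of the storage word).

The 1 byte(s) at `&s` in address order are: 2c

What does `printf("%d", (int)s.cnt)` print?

[0]=0x2c (big-endian) → word 0x2c
cnt [1+:7] = (word>>1) & 0x7f = 22  ←
len [0+:1] = (word>>0) & 0x1 = 0

22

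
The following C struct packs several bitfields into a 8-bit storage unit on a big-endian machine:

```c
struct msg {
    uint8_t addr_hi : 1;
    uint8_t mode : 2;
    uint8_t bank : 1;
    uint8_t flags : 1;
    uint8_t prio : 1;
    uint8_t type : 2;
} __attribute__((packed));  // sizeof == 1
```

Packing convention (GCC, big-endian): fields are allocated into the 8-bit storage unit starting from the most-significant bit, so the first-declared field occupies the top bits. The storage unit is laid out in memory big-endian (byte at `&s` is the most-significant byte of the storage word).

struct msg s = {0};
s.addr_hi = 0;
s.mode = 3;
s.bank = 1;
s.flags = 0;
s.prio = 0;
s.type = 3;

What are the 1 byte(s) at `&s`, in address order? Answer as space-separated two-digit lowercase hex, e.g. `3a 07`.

addr_hi (1b) val=0 bits=0x0 at bit 7: 0x00
mode (2b) val=3 bits=0x3 at bit 5: 0x60
bank (1b) val=1 bits=0x1 at bit 4: 0x70
flags (1b) val=0 bits=0x0 at bit 3: 0x70
prio (1b) val=0 bits=0x0 at bit 2: 0x70
type (2b) val=3 bits=0x3 at bit 0: 0x73
word = 0x73 → big-endian bytes:
  [0]=0x73

73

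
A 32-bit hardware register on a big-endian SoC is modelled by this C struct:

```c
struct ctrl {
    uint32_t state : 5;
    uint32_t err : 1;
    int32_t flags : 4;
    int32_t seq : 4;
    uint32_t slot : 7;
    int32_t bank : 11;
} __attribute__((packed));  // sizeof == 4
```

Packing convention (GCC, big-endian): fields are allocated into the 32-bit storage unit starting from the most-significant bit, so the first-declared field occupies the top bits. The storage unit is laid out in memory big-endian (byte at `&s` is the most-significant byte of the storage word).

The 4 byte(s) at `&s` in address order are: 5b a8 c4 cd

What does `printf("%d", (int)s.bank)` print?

-819

[0]=0x5b [1]=0xa8 [2]=0xc4 [3]=0xcd (big-endian) → word 0x5ba8c4cd
state [27+:5] = (word>>27) & 0x1f = 11
err [26+:1] = (word>>26) & 0x1 = 0
flags [22+:4] = (word>>22) & 0xf = 14
seq [18+:4] = (word>>18) & 0xf = 10
slot [11+:7] = (word>>11) & 0x7f = 24
bank [0+:11] = (word>>0) & 0x7ff = 1229  ←
bank signed 11b, MSB=1: 1229 - 2048 = -819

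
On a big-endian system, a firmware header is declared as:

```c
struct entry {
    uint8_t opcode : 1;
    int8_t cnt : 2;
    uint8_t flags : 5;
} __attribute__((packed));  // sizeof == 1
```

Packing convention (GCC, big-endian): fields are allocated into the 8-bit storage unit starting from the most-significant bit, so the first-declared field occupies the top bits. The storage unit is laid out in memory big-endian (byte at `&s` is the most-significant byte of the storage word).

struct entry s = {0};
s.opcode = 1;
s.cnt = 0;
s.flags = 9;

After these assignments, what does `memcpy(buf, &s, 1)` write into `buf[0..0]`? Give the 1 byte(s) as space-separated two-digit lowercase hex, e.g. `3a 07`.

89

opcode (1b) val=1 bits=0x1 at bit 7: 0x80
cnt (2b) val=0 bits=0x0 at bit 5: 0x80
flags (5b) val=9 bits=0x9 at bit 0: 0x89
word = 0x89 → big-endian bytes:
  [0]=0x89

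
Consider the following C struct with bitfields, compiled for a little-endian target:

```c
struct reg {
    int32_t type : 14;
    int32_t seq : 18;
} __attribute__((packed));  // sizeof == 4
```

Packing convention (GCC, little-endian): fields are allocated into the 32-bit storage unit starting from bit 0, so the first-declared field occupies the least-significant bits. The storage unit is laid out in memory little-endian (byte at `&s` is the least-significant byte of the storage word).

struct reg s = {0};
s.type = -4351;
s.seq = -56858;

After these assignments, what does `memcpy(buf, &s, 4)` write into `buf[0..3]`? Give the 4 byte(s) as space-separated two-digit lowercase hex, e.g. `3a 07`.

[0+:14] type=-4351 & 0x3fff = 0x2f01; word=0x00002f01
[14+:18] seq=-56858 & 0x3ffff = 0x321e6; word=0xc879af01
word = 0xc879af01 → little-endian bytes:
  [0]=0x01  [1]=0xaf  [2]=0x79  [3]=0xc8

01 af 79 c8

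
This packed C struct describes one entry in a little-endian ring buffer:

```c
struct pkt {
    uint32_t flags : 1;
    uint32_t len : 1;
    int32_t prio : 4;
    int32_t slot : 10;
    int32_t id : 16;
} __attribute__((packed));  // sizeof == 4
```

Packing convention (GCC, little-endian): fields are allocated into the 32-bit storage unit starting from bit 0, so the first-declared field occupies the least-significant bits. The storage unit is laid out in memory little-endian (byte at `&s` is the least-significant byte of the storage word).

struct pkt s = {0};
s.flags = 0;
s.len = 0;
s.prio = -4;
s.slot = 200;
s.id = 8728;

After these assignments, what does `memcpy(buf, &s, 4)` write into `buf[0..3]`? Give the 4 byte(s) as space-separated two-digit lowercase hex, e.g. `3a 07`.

30 32 18 22

flags (1b) val=0 bits=0x0 at bit 0: 0x00000000
len (1b) val=0 bits=0x0 at bit 1: 0x00000000
prio (4b) val=-4 bits=0xc at bit 2: 0x00000030
slot (10b) val=200 bits=0xc8 at bit 6: 0x00003230
id (16b) val=8728 bits=0x2218 at bit 16: 0x22183230
word = 0x22183230 → little-endian bytes:
  [0]=0x30  [1]=0x32  [2]=0x18  [3]=0x22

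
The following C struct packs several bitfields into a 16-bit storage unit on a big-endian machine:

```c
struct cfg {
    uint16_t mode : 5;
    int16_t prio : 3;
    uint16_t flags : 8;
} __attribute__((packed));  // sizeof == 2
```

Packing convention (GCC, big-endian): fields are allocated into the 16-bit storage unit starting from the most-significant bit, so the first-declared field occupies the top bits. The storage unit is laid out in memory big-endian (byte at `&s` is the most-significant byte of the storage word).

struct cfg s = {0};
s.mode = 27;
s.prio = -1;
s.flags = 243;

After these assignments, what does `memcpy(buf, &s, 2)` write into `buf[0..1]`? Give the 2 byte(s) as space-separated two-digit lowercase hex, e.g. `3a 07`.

df f3

[11+:5] mode=27 & 0x1f = 0x1b; word=0xd800
[8+:3] prio=-1 & 0x7 = 0x7; word=0xdf00
[0+:8] flags=243 & 0xff = 0xf3; word=0xdff3
word = 0xdff3 → big-endian bytes:
  [0]=0xdf  [1]=0xf3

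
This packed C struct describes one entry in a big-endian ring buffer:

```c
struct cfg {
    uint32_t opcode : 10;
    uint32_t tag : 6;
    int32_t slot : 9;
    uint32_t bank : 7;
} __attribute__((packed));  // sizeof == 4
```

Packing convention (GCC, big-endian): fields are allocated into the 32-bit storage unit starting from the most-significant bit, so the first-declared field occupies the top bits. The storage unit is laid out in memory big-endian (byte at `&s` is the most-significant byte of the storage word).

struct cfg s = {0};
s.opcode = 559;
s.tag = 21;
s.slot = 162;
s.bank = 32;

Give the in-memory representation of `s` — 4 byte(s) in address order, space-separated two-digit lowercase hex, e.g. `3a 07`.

opcode (10b) val=559 bits=0x22f at bit 22: 0x8bc00000
tag (6b) val=21 bits=0x15 at bit 16: 0x8bd50000
slot (9b) val=162 bits=0xa2 at bit 7: 0x8bd55100
bank (7b) val=32 bits=0x20 at bit 0: 0x8bd55120
word = 0x8bd55120 → big-endian bytes:
  [0]=0x8b  [1]=0xd5  [2]=0x51  [3]=0x20

8b d5 51 20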